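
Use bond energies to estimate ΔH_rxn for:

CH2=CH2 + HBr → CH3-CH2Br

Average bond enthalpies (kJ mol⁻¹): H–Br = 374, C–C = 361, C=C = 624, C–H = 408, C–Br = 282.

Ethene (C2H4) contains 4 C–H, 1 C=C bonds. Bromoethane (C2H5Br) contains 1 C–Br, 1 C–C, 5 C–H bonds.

ΔH ≈ −53 kJ

Bonds broken (reactants):
  C–H: 4 × 408 = 1632
  C=C: 1 × 624 = 624
  H–Br: 1 × 374 = 374
  Σ(broken) = 2630 kJ
Bonds formed (products):
  C–Br: 1 × 282 = 282
  C–C: 1 × 361 = 361
  C–H: 5 × 408 = 2040
  Σ(formed) = 2683 kJ
ΔH = Σ(broken) − Σ(formed) = 2630 − 2683 = −53 kJ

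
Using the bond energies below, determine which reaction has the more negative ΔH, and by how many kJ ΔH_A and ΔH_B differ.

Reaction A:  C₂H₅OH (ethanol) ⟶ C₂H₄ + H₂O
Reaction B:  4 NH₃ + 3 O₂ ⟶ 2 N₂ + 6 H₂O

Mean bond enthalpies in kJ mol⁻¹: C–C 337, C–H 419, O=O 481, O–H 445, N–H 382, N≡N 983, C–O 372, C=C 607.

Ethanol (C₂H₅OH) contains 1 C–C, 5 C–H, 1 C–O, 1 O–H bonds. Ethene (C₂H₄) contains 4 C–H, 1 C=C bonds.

Reaction B, by 1355 kJ

Reaction A:
  Bonds broken (reactants):
    C–C: 1 × 337 = 337
    C–H: 5 × 419 = 2095
    C–O: 1 × 372 = 372
    O–H: 1 × 445 = 445
    Σ(broken) = 3249 kJ
  Bonds formed (products):
    C–H: 4 × 419 = 1676
    C=C: 1 × 607 = 607
    O–H: 2 × 445 = 890
    Σ(formed) = 3173 kJ
  ΔH_A = 3249 − 3173 = +76 kJ
Reaction B:
  Bonds broken (reactants):
    N–H: 12 × 382 = 4584
    O=O: 3 × 481 = 1443
    Σ(broken) = 6027 kJ
  Bonds formed (products):
    N≡N: 2 × 983 = 1966
    O–H: 12 × 445 = 5340
    Σ(formed) = 7306 kJ
  ΔH_B = 6027 − 7306 = −1279 kJ
ΔH_A − ΔH_B = +1355 kJ, so reaction B has the more negative ΔH; |ΔH_A − ΔH_B| = 1355 kJ.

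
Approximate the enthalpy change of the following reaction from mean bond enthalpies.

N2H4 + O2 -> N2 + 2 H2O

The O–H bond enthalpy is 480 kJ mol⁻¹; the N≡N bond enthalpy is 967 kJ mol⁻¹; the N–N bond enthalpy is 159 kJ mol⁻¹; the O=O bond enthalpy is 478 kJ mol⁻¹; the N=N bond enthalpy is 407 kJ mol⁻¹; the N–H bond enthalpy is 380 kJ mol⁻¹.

Bonds broken (reactants):
  N–H: 4 × 380 = 1520
  N–N: 1 × 159 = 159
  O=O: 1 × 478 = 478
  Σ(broken) = 2157 kJ
Bonds formed (products):
  N≡N: 1 × 967 = 967
  O–H: 4 × 480 = 1920
  Σ(formed) = 2887 kJ
ΔH = Σ(broken) − Σ(formed) = 2157 − 2887 = −730 kJ

ΔH ≈ −730 kJ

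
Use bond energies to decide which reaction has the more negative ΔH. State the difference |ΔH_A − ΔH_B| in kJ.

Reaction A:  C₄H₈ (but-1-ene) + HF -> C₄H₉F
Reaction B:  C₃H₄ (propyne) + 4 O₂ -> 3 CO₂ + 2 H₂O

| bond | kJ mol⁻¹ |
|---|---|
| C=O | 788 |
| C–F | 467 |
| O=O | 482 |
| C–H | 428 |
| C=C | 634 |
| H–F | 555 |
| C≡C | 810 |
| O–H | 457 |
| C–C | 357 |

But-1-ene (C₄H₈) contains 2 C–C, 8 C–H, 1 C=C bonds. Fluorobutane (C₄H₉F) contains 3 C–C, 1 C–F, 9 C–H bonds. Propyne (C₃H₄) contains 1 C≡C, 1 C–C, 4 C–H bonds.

Reaction A:
  Bonds broken (reactants):
    C–C: 2 × 357 = 714
    C–H: 8 × 428 = 3424
    C=C: 1 × 634 = 634
    H–F: 1 × 555 = 555
    Σ(broken) = 5327 kJ
  Bonds formed (products):
    C–C: 3 × 357 = 1071
    C–F: 1 × 467 = 467
    C–H: 9 × 428 = 3852
    Σ(formed) = 5390 kJ
  ΔH_A = 5327 − 5390 = −63 kJ
Reaction B:
  Bonds broken (reactants):
    C≡C: 1 × 810 = 810
    C–C: 1 × 357 = 357
    C–H: 4 × 428 = 1712
    O=O: 4 × 482 = 1928
    Σ(broken) = 4807 kJ
  Bonds formed (products):
    C=O: 6 × 788 = 4728
    O–H: 4 × 457 = 1828
    Σ(formed) = 6556 kJ
  ΔH_B = 4807 − 6556 = −1749 kJ
ΔH_A − ΔH_B = +1686 kJ, so reaction B has the more negative ΔH; |ΔH_A − ΔH_B| = 1686 kJ.

Reaction B, by 1686 kJ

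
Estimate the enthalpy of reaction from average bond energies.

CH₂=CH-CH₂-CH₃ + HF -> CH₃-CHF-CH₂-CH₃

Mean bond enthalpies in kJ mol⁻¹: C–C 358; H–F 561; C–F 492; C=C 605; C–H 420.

ΔH ≈ −104 kJ

Bonds broken (reactants):
  C–C: 2 × 358 = 716
  C–H: 8 × 420 = 3360
  C=C: 1 × 605 = 605
  H–F: 1 × 561 = 561
  Σ(broken) = 5242 kJ
Bonds formed (products):
  C–C: 3 × 358 = 1074
  C–F: 1 × 492 = 492
  C–H: 9 × 420 = 3780
  Σ(formed) = 5346 kJ
ΔH = Σ(broken) − Σ(formed) = 5242 − 5346 = −104 kJ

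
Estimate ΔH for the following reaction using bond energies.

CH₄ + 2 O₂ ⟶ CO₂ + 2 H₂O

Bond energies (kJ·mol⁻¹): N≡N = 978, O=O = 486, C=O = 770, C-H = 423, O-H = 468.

ΔH ≈ −748 kJ

Bonds broken (reactants):
  C-H: 4 × 423 = 1692
  O=O: 2 × 486 = 972
  Σ(broken) = 2664 kJ
Bonds formed (products):
  C=O: 2 × 770 = 1540
  O-H: 4 × 468 = 1872
  Σ(formed) = 3412 kJ
ΔH = Σ(broken) − Σ(formed) = 2664 − 3412 = −748 kJ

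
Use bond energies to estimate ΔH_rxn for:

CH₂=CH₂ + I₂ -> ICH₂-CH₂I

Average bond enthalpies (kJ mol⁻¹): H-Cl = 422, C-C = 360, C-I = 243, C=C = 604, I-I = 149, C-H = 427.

Bonds broken (reactants):
  C-H: 4 × 427 = 1708
  C=C: 1 × 604 = 604
  I-I: 1 × 149 = 149
  Σ(broken) = 2461 kJ
Bonds formed (products):
  C-C: 1 × 360 = 360
  C-H: 4 × 427 = 1708
  C-I: 2 × 243 = 486
  Σ(formed) = 2554 kJ
ΔH = Σ(broken) − Σ(formed) = 2461 − 2554 = −93 kJ

ΔH ≈ −93 kJ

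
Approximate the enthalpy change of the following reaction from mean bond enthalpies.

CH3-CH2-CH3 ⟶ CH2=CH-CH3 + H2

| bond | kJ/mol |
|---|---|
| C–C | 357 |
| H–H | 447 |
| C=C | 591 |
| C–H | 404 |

Bonds broken (reactants):
  C–C: 2 × 357 = 714
  C–H: 8 × 404 = 3232
  Σ(broken) = 3946 kJ
Bonds formed (products):
  C–C: 1 × 357 = 357
  C–H: 6 × 404 = 2424
  C=C: 1 × 591 = 591
  H–H: 1 × 447 = 447
  Σ(formed) = 3819 kJ
ΔH = Σ(broken) − Σ(formed) = 3946 − 3819 = +127 kJ

ΔH ≈ +127 kJ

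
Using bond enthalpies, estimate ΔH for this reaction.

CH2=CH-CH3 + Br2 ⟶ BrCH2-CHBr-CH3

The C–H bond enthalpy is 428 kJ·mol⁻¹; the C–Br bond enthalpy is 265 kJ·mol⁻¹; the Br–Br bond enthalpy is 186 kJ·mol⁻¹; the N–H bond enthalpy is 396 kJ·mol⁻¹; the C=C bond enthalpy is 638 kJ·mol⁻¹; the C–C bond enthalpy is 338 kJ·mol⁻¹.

ΔH ≈ −44 kJ

Bonds broken (reactants):
  Br–Br: 1 × 186 = 186
  C–C: 1 × 338 = 338
  C–H: 6 × 428 = 2568
  C=C: 1 × 638 = 638
  Σ(broken) = 3730 kJ
Bonds formed (products):
  C–Br: 2 × 265 = 530
  C–C: 2 × 338 = 676
  C–H: 6 × 428 = 2568
  Σ(formed) = 3774 kJ
ΔH = Σ(broken) − Σ(formed) = 3730 − 3774 = −44 kJ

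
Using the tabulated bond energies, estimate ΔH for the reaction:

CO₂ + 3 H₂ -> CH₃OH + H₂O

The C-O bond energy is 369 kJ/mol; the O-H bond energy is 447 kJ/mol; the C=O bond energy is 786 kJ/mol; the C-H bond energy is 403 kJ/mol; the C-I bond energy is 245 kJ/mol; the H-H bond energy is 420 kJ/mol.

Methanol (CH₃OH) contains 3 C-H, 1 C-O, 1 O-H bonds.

Bonds broken (reactants):
  C=O: 2 × 786 = 1572
  H-H: 3 × 420 = 1260
  Σ(broken) = 2832 kJ
Bonds formed (products):
  C-H: 3 × 403 = 1209
  C-O: 1 × 369 = 369
  O-H: 3 × 447 = 1341
  Σ(formed) = 2919 kJ
ΔH = Σ(broken) − Σ(formed) = 2832 − 2919 = −87 kJ

ΔH ≈ −87 kJ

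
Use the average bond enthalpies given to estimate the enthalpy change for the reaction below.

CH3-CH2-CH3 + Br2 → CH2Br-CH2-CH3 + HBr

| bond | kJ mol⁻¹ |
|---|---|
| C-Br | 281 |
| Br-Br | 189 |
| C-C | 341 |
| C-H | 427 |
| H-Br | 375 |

Bonds broken (reactants):
  Br-Br: 1 × 189 = 189
  C-C: 2 × 341 = 682
  C-H: 8 × 427 = 3416
  Σ(broken) = 4287 kJ
Bonds formed (products):
  C-Br: 1 × 281 = 281
  C-C: 2 × 341 = 682
  C-H: 7 × 427 = 2989
  H-Br: 1 × 375 = 375
  Σ(formed) = 4327 kJ
ΔH = Σ(broken) − Σ(formed) = 4287 − 4327 = −40 kJ

ΔH ≈ −40 kJ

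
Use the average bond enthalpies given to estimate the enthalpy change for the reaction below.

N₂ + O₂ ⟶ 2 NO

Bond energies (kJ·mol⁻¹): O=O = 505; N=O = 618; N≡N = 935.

Bonds broken (reactants):
  N≡N: 1 × 935 = 935
  O=O: 1 × 505 = 505
  Σ(broken) = 1440 kJ
Bonds formed (products):
  N=O: 2 × 618 = 1236
  Σ(formed) = 1236 kJ
ΔH = Σ(broken) − Σ(formed) = 1440 − 1236 = +204 kJ

ΔH ≈ +204 kJ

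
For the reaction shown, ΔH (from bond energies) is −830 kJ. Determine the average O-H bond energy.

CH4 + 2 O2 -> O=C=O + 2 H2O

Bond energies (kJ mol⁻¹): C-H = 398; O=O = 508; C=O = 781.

Let D be the O-H bond energy.
Σ(broken) = 4×398 + 2×508 = 2608
Σ(formed) = 2×781 + 4×D = 1562 + 4D
ΔH = Σ(broken) − Σ(formed) = (2608) − (1562 + 4D) = +1046 − 4D
Setting this equal to −830 kJ gives 4D = 1876, so D = 469 kJ/mol.

D(O-H) ≈ 469 kJ/mol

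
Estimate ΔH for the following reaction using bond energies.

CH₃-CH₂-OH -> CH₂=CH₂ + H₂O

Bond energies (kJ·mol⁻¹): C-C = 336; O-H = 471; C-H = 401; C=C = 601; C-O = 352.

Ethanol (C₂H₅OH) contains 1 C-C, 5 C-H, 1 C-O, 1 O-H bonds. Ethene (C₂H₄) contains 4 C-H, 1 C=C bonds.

Bonds broken (reactants):
  C-C: 1 × 336 = 336
  C-H: 5 × 401 = 2005
  C-O: 1 × 352 = 352
  O-H: 1 × 471 = 471
  Σ(broken) = 3164 kJ
Bonds formed (products):
  C-H: 4 × 401 = 1604
  C=C: 1 × 601 = 601
  O-H: 2 × 471 = 942
  Σ(formed) = 3147 kJ
ΔH = Σ(broken) − Σ(formed) = 3164 − 3147 = +17 kJ

ΔH ≈ +17 kJ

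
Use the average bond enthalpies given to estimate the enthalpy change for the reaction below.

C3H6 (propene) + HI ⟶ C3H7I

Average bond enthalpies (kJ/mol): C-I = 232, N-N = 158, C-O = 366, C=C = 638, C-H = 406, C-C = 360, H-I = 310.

Bonds broken (reactants):
  C-C: 1 × 360 = 360
  C-H: 6 × 406 = 2436
  C=C: 1 × 638 = 638
  H-I: 1 × 310 = 310
  Σ(broken) = 3744 kJ
Bonds formed (products):
  C-C: 2 × 360 = 720
  C-H: 7 × 406 = 2842
  C-I: 1 × 232 = 232
  Σ(formed) = 3794 kJ
ΔH = Σ(broken) − Σ(formed) = 3744 − 3794 = −50 kJ

ΔH ≈ −50 kJ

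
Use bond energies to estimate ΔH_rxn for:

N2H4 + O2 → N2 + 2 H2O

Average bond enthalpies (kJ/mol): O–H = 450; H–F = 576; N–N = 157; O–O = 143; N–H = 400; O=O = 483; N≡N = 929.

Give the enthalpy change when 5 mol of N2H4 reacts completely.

Bonds broken (reactants):
  N–H: 4 × 400 = 1600
  N–N: 1 × 157 = 157
  O=O: 1 × 483 = 483
  Σ(broken) = 2240 kJ
Bonds formed (products):
  N≡N: 1 × 929 = 929
  O–H: 4 × 450 = 1800
  Σ(formed) = 2729 kJ
ΔH = Σ(broken) − Σ(formed) = 2240 − 2729 = −489 kJ
For 5× the reaction as written: 5 × (−489) = −2445 kJ

ΔH = −2445 kJ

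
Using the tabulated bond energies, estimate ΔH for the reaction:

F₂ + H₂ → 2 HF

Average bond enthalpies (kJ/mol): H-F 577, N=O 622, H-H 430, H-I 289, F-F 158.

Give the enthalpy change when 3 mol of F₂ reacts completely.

Bonds broken (reactants):
  F-F: 1 × 158 = 158
  H-H: 1 × 430 = 430
  Σ(broken) = 588 kJ
Bonds formed (products):
  H-F: 2 × 577 = 1154
  Σ(formed) = 1154 kJ
ΔH = Σ(broken) − Σ(formed) = 588 − 1154 = −566 kJ
For 3× the reaction as written: 3 × (−566) = −1698 kJ

ΔH = −1698 kJ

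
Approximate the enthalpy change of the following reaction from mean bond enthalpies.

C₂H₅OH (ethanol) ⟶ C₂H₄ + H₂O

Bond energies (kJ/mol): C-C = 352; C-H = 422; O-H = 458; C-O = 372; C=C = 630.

ΔH ≈ +58 kJ

Bonds broken (reactants):
  C-C: 1 × 352 = 352
  C-H: 5 × 422 = 2110
  C-O: 1 × 372 = 372
  O-H: 1 × 458 = 458
  Σ(broken) = 3292 kJ
Bonds formed (products):
  C-H: 4 × 422 = 1688
  C=C: 1 × 630 = 630
  O-H: 2 × 458 = 916
  Σ(formed) = 3234 kJ
ΔH = Σ(broken) − Σ(formed) = 3292 − 3234 = +58 kJ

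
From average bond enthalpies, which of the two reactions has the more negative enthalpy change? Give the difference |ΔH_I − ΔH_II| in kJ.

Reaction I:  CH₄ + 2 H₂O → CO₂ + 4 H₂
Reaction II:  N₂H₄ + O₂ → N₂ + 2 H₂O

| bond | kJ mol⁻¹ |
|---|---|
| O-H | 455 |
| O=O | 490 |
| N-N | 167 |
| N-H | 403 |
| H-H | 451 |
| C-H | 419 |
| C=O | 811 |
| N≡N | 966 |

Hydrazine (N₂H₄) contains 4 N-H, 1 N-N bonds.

Reaction II, by 587 kJ

Reaction I:
  Bonds broken (reactants):
    C-H: 4 × 419 = 1676
    O-H: 4 × 455 = 1820
    Σ(broken) = 3496 kJ
  Bonds formed (products):
    C=O: 2 × 811 = 1622
    H-H: 4 × 451 = 1804
    Σ(formed) = 3426 kJ
  ΔH_I = 3496 − 3426 = +70 kJ
Reaction II:
  Bonds broken (reactants):
    N-H: 4 × 403 = 1612
    N-N: 1 × 167 = 167
    O=O: 1 × 490 = 490
    Σ(broken) = 2269 kJ
  Bonds formed (products):
    N≡N: 1 × 966 = 966
    O-H: 4 × 455 = 1820
    Σ(formed) = 2786 kJ
  ΔH_II = 2269 − 2786 = −517 kJ
ΔH_I − ΔH_II = +587 kJ, so reaction II has the more negative ΔH; |ΔH_I − ΔH_II| = 587 kJ.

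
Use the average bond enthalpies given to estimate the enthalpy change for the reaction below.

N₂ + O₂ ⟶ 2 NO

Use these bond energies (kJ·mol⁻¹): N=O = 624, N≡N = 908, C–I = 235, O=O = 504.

Bonds broken (reactants):
  N≡N: 1 × 908 = 908
  O=O: 1 × 504 = 504
  Σ(broken) = 1412 kJ
Bonds formed (products):
  N=O: 2 × 624 = 1248
  Σ(formed) = 1248 kJ
ΔH = Σ(broken) − Σ(formed) = 1412 − 1248 = +164 kJ

ΔH ≈ +164 kJ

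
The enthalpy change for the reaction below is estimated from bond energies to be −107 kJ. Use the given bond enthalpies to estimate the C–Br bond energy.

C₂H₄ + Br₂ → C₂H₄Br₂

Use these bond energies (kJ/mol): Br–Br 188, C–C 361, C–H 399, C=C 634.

D(C–Br) ≈ 284 kJ/mol

Let D be the C–Br bond energy.
Σ(broken) = 1×188 + 4×399 + 1×634 = 2418
Σ(formed) = 2×D + 1×361 + 4×399 = 1957 + 2D
ΔH = Σ(broken) − Σ(formed) = (2418) − (1957 + 2D) = +461 − 2D
Setting this equal to −107 kJ gives 2D = 568, so D = 284 kJ/mol.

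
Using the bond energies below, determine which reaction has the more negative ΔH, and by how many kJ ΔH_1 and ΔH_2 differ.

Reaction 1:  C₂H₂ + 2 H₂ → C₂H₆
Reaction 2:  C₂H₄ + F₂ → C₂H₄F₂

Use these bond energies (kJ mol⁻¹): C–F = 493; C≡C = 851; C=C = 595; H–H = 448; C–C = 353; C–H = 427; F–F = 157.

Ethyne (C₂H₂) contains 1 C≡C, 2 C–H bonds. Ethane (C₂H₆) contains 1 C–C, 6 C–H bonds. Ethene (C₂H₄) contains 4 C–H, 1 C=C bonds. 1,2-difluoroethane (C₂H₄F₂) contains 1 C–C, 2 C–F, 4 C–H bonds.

Reaction 2, by 273 kJ

Reaction 1:
  Bonds broken (reactants):
    C≡C: 1 × 851 = 851
    C–H: 2 × 427 = 854
    H–H: 2 × 448 = 896
    Σ(broken) = 2601 kJ
  Bonds formed (products):
    C–C: 1 × 353 = 353
    C–H: 6 × 427 = 2562
    Σ(formed) = 2915 kJ
  ΔH_1 = 2601 − 2915 = −314 kJ
Reaction 2:
  Bonds broken (reactants):
    C–H: 4 × 427 = 1708
    C=C: 1 × 595 = 595
    F–F: 1 × 157 = 157
    Σ(broken) = 2460 kJ
  Bonds formed (products):
    C–C: 1 × 353 = 353
    C–F: 2 × 493 = 986
    C–H: 4 × 427 = 1708
    Σ(formed) = 3047 kJ
  ΔH_2 = 2460 − 3047 = −587 kJ
ΔH_1 − ΔH_2 = +273 kJ, so reaction 2 has the more negative ΔH; |ΔH_1 − ΔH_2| = 273 kJ.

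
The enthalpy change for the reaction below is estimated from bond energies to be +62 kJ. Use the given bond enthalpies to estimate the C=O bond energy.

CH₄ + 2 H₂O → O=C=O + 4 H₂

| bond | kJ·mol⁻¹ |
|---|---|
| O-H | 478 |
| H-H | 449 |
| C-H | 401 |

Let D be the C=O bond energy.
Σ(broken) = 4×401 + 4×478 = 3516
Σ(formed) = 2×D + 4×449 = 1796 + 2D
ΔH = Σ(broken) − Σ(formed) = (3516) − (1796 + 2D) = +1720 − 2D
Setting this equal to +62 kJ gives 2D = 1658, so D = 829 kJ/mol.

D(C=O) ≈ 829 kJ/mol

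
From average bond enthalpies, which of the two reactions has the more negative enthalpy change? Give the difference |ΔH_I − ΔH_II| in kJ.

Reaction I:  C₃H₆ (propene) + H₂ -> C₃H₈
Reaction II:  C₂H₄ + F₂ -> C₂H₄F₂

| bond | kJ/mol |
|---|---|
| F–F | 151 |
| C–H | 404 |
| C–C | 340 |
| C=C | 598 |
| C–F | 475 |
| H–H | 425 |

Reaction I:
  Bonds broken (reactants):
    C–C: 1 × 340 = 340
    C–H: 6 × 404 = 2424
    C=C: 1 × 598 = 598
    H–H: 1 × 425 = 425
    Σ(broken) = 3787 kJ
  Bonds formed (products):
    C–C: 2 × 340 = 680
    C–H: 8 × 404 = 3232
    Σ(formed) = 3912 kJ
  ΔH_I = 3787 − 3912 = −125 kJ
Reaction II:
  Bonds broken (reactants):
    C–H: 4 × 404 = 1616
    C=C: 1 × 598 = 598
    F–F: 1 × 151 = 151
    Σ(broken) = 2365 kJ
  Bonds formed (products):
    C–C: 1 × 340 = 340
    C–F: 2 × 475 = 950
    C–H: 4 × 404 = 1616
    Σ(formed) = 2906 kJ
  ΔH_II = 2365 − 2906 = −541 kJ
ΔH_I − ΔH_II = +416 kJ, so reaction II has the more negative ΔH; |ΔH_I − ΔH_II| = 416 kJ.

Reaction II, by 416 kJ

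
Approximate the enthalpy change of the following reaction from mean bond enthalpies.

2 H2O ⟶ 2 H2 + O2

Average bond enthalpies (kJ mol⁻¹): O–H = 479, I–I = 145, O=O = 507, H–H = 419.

Bonds broken (reactants):
  O–H: 4 × 479 = 1916
  Σ(broken) = 1916 kJ
Bonds formed (products):
  H–H: 2 × 419 = 838
  O=O: 1 × 507 = 507
  Σ(formed) = 1345 kJ
ΔH = Σ(broken) − Σ(formed) = 1916 − 1345 = +571 kJ

ΔH ≈ +571 kJ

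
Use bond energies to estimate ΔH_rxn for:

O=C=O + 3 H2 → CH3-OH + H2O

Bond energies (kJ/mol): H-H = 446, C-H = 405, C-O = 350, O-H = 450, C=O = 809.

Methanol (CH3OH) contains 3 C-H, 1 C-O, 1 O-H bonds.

ΔH ≈ +41 kJ

Bonds broken (reactants):
  C=O: 2 × 809 = 1618
  H-H: 3 × 446 = 1338
  Σ(broken) = 2956 kJ
Bonds formed (products):
  C-H: 3 × 405 = 1215
  C-O: 1 × 350 = 350
  O-H: 3 × 450 = 1350
  Σ(formed) = 2915 kJ
ΔH = Σ(broken) − Σ(formed) = 2956 − 2915 = +41 kJ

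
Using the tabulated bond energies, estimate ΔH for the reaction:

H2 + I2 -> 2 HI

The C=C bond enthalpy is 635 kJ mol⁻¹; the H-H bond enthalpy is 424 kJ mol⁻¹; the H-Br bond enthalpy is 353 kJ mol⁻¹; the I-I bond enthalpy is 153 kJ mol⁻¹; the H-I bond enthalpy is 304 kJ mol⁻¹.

Bonds broken (reactants):
  H-H: 1 × 424 = 424
  I-I: 1 × 153 = 153
  Σ(broken) = 577 kJ
Bonds formed (products):
  H-I: 2 × 304 = 608
  Σ(formed) = 608 kJ
ΔH = Σ(broken) − Σ(formed) = 577 − 608 = −31 kJ

ΔH ≈ −31 kJ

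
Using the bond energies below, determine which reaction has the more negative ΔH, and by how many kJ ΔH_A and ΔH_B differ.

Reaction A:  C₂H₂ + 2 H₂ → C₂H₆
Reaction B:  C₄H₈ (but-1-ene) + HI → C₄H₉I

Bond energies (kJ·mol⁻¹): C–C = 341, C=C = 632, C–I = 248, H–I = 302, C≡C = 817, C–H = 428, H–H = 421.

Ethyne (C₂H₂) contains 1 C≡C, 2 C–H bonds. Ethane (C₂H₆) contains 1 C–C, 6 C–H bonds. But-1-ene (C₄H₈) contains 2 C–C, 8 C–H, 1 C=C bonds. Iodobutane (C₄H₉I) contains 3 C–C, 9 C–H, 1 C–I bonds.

Reaction A, by 311 kJ

Reaction A:
  Bonds broken (reactants):
    C≡C: 1 × 817 = 817
    C–H: 2 × 428 = 856
    H–H: 2 × 421 = 842
    Σ(broken) = 2515 kJ
  Bonds formed (products):
    C–C: 1 × 341 = 341
    C–H: 6 × 428 = 2568
    Σ(formed) = 2909 kJ
  ΔH_A = 2515 − 2909 = −394 kJ
Reaction B:
  Bonds broken (reactants):
    C–C: 2 × 341 = 682
    C–H: 8 × 428 = 3424
    C=C: 1 × 632 = 632
    H–I: 1 × 302 = 302
    Σ(broken) = 5040 kJ
  Bonds formed (products):
    C–C: 3 × 341 = 1023
    C–H: 9 × 428 = 3852
    C–I: 1 × 248 = 248
    Σ(formed) = 5123 kJ
  ΔH_B = 5040 − 5123 = −83 kJ
ΔH_A − ΔH_B = −311 kJ, so reaction A has the more negative ΔH; |ΔH_A − ΔH_B| = 311 kJ.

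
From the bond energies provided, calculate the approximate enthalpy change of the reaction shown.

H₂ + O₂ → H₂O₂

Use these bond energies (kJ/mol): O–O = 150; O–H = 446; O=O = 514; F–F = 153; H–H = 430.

ΔH ≈ −98 kJ

Bonds broken (reactants):
  H–H: 1 × 430 = 430
  O=O: 1 × 514 = 514
  Σ(broken) = 944 kJ
Bonds formed (products):
  O–H: 2 × 446 = 892
  O–O: 1 × 150 = 150
  Σ(formed) = 1042 kJ
ΔH = Σ(broken) − Σ(formed) = 944 − 1042 = −98 kJ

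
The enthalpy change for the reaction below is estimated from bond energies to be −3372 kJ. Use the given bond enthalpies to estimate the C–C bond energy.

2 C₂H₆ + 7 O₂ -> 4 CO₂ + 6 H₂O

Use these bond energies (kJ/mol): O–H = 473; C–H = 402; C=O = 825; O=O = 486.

D(C–C) ≈ 339 kJ/mol

Let D be the C–C bond energy.
Σ(broken) = 2×D + 12×402 + 7×486 = 8226 + 2D
Σ(formed) = 8×825 + 12×473 = 12276
ΔH = Σ(broken) − Σ(formed) = (8226 + 2D) − (12276) = −4050 + 2D
Setting this equal to −3372 kJ gives 2D = 678, so D = 339 kJ/mol.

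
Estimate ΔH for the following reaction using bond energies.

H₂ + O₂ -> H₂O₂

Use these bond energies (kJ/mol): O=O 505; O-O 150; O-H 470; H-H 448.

ΔH ≈ −137 kJ

Bonds broken (reactants):
  H-H: 1 × 448 = 448
  O=O: 1 × 505 = 505
  Σ(broken) = 953 kJ
Bonds formed (products):
  O-H: 2 × 470 = 940
  O-O: 1 × 150 = 150
  Σ(formed) = 1090 kJ
ΔH = Σ(broken) − Σ(formed) = 953 − 1090 = −137 kJ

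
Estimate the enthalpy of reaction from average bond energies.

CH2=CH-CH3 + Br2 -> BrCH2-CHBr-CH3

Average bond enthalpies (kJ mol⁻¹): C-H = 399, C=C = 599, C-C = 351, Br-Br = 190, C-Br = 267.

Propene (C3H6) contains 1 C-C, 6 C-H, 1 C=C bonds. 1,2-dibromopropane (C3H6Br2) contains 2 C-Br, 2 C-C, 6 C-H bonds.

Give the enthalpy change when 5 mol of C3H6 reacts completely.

Bonds broken (reactants):
  Br-Br: 1 × 190 = 190
  C-C: 1 × 351 = 351
  C-H: 6 × 399 = 2394
  C=C: 1 × 599 = 599
  Σ(broken) = 3534 kJ
Bonds formed (products):
  C-Br: 2 × 267 = 534
  C-C: 2 × 351 = 702
  C-H: 6 × 399 = 2394
  Σ(formed) = 3630 kJ
ΔH = Σ(broken) − Σ(formed) = 3534 − 3630 = −96 kJ
For 5× the reaction as written: 5 × (−96) = −480 kJ

ΔH = −480 kJ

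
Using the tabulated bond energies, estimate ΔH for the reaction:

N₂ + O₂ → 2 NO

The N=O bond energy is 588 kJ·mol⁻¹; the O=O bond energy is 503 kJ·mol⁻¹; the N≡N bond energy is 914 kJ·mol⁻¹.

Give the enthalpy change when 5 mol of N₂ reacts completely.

ΔH = +1205 kJ

Bonds broken (reactants):
  N≡N: 1 × 914 = 914
  O=O: 1 × 503 = 503
  Σ(broken) = 1417 kJ
Bonds formed (products):
  N=O: 2 × 588 = 1176
  Σ(formed) = 1176 kJ
ΔH = Σ(broken) − Σ(formed) = 1417 − 1176 = +241 kJ
For 5× the reaction as written: 5 × (+241) = +1205 kJ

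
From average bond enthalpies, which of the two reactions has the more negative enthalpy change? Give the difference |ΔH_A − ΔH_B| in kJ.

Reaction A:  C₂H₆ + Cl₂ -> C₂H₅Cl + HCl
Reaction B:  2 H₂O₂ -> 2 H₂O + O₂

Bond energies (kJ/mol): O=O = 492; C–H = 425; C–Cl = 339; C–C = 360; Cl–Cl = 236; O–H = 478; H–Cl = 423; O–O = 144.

Reaction A:
  Bonds broken (reactants):
    C–C: 1 × 360 = 360
    C–H: 6 × 425 = 2550
    Cl–Cl: 1 × 236 = 236
    Σ(broken) = 3146 kJ
  Bonds formed (products):
    C–C: 1 × 360 = 360
    C–Cl: 1 × 339 = 339
    C–H: 5 × 425 = 2125
    H–Cl: 1 × 423 = 423
    Σ(formed) = 3247 kJ
  ΔH_A = 3146 − 3247 = −101 kJ
Reaction B:
  Bonds broken (reactants):
    O–H: 4 × 478 = 1912
    O–O: 2 × 144 = 288
    Σ(broken) = 2200 kJ
  Bonds formed (products):
    O–H: 4 × 478 = 1912
    O=O: 1 × 492 = 492
    Σ(formed) = 2404 kJ
  ΔH_B = 2200 − 2404 = −204 kJ
ΔH_A − ΔH_B = +103 kJ, so reaction B has the more negative ΔH; |ΔH_A − ΔH_B| = 103 kJ.

Reaction B, by 103 kJ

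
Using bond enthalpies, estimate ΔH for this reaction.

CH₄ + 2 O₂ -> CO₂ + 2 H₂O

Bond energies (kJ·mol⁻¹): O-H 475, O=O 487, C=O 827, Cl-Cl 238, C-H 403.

Bonds broken (reactants):
  C-H: 4 × 403 = 1612
  O=O: 2 × 487 = 974
  Σ(broken) = 2586 kJ
Bonds formed (products):
  C=O: 2 × 827 = 1654
  O-H: 4 × 475 = 1900
  Σ(formed) = 3554 kJ
ΔH = Σ(broken) − Σ(formed) = 2586 − 3554 = −968 kJ

ΔH ≈ −968 kJ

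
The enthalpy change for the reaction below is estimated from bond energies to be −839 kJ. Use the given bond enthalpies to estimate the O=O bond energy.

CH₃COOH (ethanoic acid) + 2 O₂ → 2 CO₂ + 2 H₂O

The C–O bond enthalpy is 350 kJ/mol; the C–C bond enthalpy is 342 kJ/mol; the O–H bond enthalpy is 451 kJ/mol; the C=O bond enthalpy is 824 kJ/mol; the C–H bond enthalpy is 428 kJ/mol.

D(O=O) ≈ 505 kJ/mol

Let D be the O=O bond energy.
Σ(broken) = 1×342 + 3×428 + 1×350 + 1×824 + 1×451 + 2×D = 3251 + 2D
Σ(formed) = 4×824 + 4×451 = 5100
ΔH = Σ(broken) − Σ(formed) = (3251 + 2D) − (5100) = −1849 + 2D
Setting this equal to −839 kJ gives 2D = 1010, so D = 505 kJ/mol.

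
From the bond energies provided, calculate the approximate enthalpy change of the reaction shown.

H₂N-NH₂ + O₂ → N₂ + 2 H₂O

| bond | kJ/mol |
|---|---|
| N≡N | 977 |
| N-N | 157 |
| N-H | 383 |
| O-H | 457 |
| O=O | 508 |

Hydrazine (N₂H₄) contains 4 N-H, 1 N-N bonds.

Bonds broken (reactants):
  N-H: 4 × 383 = 1532
  N-N: 1 × 157 = 157
  O=O: 1 × 508 = 508
  Σ(broken) = 2197 kJ
Bonds formed (products):
  N≡N: 1 × 977 = 977
  O-H: 4 × 457 = 1828
  Σ(formed) = 2805 kJ
ΔH = Σ(broken) − Σ(formed) = 2197 − 2805 = −608 kJ

ΔH ≈ −608 kJ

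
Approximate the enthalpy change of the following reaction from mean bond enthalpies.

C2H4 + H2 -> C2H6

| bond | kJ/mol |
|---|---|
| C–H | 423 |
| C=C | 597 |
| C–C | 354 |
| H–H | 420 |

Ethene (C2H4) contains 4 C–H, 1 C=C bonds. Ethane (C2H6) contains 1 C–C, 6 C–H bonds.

Bonds broken (reactants):
  C–H: 4 × 423 = 1692
  C=C: 1 × 597 = 597
  H–H: 1 × 420 = 420
  Σ(broken) = 2709 kJ
Bonds formed (products):
  C–C: 1 × 354 = 354
  C–H: 6 × 423 = 2538
  Σ(formed) = 2892 kJ
ΔH = Σ(broken) − Σ(formed) = 2709 − 2892 = −183 kJ

ΔH ≈ −183 kJ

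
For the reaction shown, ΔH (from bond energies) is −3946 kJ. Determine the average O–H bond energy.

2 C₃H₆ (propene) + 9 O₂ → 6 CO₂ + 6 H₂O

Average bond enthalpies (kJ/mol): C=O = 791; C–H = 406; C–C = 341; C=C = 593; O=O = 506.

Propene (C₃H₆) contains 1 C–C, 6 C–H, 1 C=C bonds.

Let D be the O–H bond energy.
Σ(broken) = 2×341 + 12×406 + 2×593 + 9×506 = 11294
Σ(formed) = 12×791 + 12×D = 9492 + 12D
ΔH = Σ(broken) − Σ(formed) = (11294) − (9492 + 12D) = +1802 − 12D
Setting this equal to −3946 kJ gives 12D = 5748, so D = 479 kJ/mol.

D(O–H) ≈ 479 kJ/mol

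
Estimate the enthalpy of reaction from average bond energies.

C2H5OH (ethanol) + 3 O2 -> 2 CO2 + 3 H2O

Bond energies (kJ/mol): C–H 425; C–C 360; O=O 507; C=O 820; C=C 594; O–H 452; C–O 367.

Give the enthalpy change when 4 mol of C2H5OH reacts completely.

Bonds broken (reactants):
  C–C: 1 × 360 = 360
  C–H: 5 × 425 = 2125
  C–O: 1 × 367 = 367
  O–H: 1 × 452 = 452
  O=O: 3 × 507 = 1521
  Σ(broken) = 4825 kJ
Bonds formed (products):
  C=O: 4 × 820 = 3280
  O–H: 6 × 452 = 2712
  Σ(formed) = 5992 kJ
ΔH = Σ(broken) − Σ(formed) = 4825 − 5992 = −1167 kJ
For 4× the reaction as written: 4 × (−1167) = −4668 kJ

ΔH = −4668 kJ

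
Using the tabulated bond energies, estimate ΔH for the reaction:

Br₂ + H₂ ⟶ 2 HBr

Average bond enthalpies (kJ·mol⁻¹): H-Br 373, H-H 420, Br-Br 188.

ΔH ≈ −138 kJ

Bonds broken (reactants):
  Br-Br: 1 × 188 = 188
  H-H: 1 × 420 = 420
  Σ(broken) = 608 kJ
Bonds formed (products):
  H-Br: 2 × 373 = 746
  Σ(formed) = 746 kJ
ΔH = Σ(broken) − Σ(formed) = 608 − 746 = −138 kJ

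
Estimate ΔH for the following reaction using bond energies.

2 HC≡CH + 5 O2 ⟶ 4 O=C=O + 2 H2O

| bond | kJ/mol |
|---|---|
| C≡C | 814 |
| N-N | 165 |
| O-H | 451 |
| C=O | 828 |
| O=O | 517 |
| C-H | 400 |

Bonds broken (reactants):
  C≡C: 2 × 814 = 1628
  C-H: 4 × 400 = 1600
  O=O: 5 × 517 = 2585
  Σ(broken) = 5813 kJ
Bonds formed (products):
  C=O: 8 × 828 = 6624
  O-H: 4 × 451 = 1804
  Σ(formed) = 8428 kJ
ΔH = Σ(broken) − Σ(formed) = 5813 − 8428 = −2615 kJ

ΔH ≈ −2615 kJ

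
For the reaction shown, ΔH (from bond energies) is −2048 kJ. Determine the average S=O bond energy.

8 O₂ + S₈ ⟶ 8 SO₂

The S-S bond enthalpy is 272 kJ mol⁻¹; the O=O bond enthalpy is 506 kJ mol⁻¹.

D(S=O) ≈ 517 kJ/mol

Let D be the S=O bond energy.
Σ(broken) = 8×506 + 8×272 = 6224
Σ(formed) = 16×D = 16D
ΔH = Σ(broken) − Σ(formed) = (6224) − (16D) = +6224 − 16D
Setting this equal to −2048 kJ gives 16D = 8272, so D = 517 kJ/mol.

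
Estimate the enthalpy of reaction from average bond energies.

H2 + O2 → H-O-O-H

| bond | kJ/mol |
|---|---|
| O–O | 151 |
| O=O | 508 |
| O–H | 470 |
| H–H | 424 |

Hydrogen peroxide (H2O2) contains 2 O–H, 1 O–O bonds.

ΔH ≈ −159 kJ

Bonds broken (reactants):
  H–H: 1 × 424 = 424
  O=O: 1 × 508 = 508
  Σ(broken) = 932 kJ
Bonds formed (products):
  O–H: 2 × 470 = 940
  O–O: 1 × 151 = 151
  Σ(formed) = 1091 kJ
ΔH = Σ(broken) − Σ(formed) = 932 − 1091 = −159 kJ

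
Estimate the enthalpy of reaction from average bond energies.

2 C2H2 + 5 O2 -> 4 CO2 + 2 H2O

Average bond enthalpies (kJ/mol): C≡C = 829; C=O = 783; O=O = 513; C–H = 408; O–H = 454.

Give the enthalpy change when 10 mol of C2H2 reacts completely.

ΔH = −11125 kJ

Bonds broken (reactants):
  C≡C: 2 × 829 = 1658
  C–H: 4 × 408 = 1632
  O=O: 5 × 513 = 2565
  Σ(broken) = 5855 kJ
Bonds formed (products):
  C=O: 8 × 783 = 6264
  O–H: 4 × 454 = 1816
  Σ(formed) = 8080 kJ
ΔH = Σ(broken) − Σ(formed) = 5855 − 8080 = −2225 kJ
For 5× the reaction as written: 5 × (−2225) = −11125 kJ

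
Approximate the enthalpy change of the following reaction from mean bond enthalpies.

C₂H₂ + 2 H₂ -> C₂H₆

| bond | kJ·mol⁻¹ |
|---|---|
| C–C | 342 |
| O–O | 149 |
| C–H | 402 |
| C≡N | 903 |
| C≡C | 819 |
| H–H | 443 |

ΔH ≈ −245 kJ

Bonds broken (reactants):
  C≡C: 1 × 819 = 819
  C–H: 2 × 402 = 804
  H–H: 2 × 443 = 886
  Σ(broken) = 2509 kJ
Bonds formed (products):
  C–C: 1 × 342 = 342
  C–H: 6 × 402 = 2412
  Σ(formed) = 2754 kJ
ΔH = Σ(broken) − Σ(formed) = 2509 − 2754 = −245 kJ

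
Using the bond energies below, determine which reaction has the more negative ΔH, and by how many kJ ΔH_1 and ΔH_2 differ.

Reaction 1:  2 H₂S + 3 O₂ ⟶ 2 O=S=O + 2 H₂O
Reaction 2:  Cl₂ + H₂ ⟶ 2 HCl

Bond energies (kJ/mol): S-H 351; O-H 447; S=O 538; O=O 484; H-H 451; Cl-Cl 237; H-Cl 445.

Reaction 1, by 882 kJ

Reaction 1:
  Bonds broken (reactants):
    O=O: 3 × 484 = 1452
    S-H: 4 × 351 = 1404
    Σ(broken) = 2856 kJ
  Bonds formed (products):
    O-H: 4 × 447 = 1788
    S=O: 4 × 538 = 2152
    Σ(formed) = 3940 kJ
  ΔH_1 = 2856 − 3940 = −1084 kJ
Reaction 2:
  Bonds broken (reactants):
    Cl-Cl: 1 × 237 = 237
    H-H: 1 × 451 = 451
    Σ(broken) = 688 kJ
  Bonds formed (products):
    H-Cl: 2 × 445 = 890
    Σ(formed) = 890 kJ
  ΔH_2 = 688 − 890 = −202 kJ
ΔH_1 − ΔH_2 = −882 kJ, so reaction 1 has the more negative ΔH; |ΔH_1 − ΔH_2| = 882 kJ.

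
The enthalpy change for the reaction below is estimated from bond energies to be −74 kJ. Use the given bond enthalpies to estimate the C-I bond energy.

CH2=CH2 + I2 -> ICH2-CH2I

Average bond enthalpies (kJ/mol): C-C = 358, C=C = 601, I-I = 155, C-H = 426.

D(C-I) ≈ 236 kJ/mol

Let D be the C-I bond energy.
Σ(broken) = 4×426 + 1×601 + 1×155 = 2460
Σ(formed) = 1×358 + 4×426 + 2×D = 2062 + 2D
ΔH = Σ(broken) − Σ(formed) = (2460) − (2062 + 2D) = +398 − 2D
Setting this equal to −74 kJ gives 2D = 472, so D = 236 kJ/mol.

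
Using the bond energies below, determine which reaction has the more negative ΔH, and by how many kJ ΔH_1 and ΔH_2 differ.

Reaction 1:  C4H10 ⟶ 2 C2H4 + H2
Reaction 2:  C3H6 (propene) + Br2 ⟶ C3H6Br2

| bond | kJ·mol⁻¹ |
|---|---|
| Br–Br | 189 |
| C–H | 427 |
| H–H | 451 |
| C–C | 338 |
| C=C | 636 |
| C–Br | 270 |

Reaction 1:
  Bonds broken (reactants):
    C–C: 3 × 338 = 1014
    C–H: 10 × 427 = 4270
    Σ(broken) = 5284 kJ
  Bonds formed (products):
    C–H: 8 × 427 = 3416
    C=C: 2 × 636 = 1272
    H–H: 1 × 451 = 451
    Σ(formed) = 5139 kJ
  ΔH_1 = 5284 − 5139 = +145 kJ
Reaction 2:
  Bonds broken (reactants):
    Br–Br: 1 × 189 = 189
    C–C: 1 × 338 = 338
    C–H: 6 × 427 = 2562
    C=C: 1 × 636 = 636
    Σ(broken) = 3725 kJ
  Bonds formed (products):
    C–Br: 2 × 270 = 540
    C–C: 2 × 338 = 676
    C–H: 6 × 427 = 2562
    Σ(formed) = 3778 kJ
  ΔH_2 = 3725 − 3778 = −53 kJ
ΔH_1 − ΔH_2 = +198 kJ, so reaction 2 has the more negative ΔH; |ΔH_1 − ΔH_2| = 198 kJ.

Reaction 2, by 198 kJ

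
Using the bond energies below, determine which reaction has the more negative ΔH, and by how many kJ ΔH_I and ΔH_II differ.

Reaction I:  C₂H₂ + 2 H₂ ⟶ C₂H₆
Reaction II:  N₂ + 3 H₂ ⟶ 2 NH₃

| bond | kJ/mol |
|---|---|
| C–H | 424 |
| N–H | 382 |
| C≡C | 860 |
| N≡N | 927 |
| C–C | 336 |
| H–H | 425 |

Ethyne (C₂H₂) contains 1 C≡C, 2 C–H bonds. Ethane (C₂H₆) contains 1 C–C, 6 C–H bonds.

Reaction I:
  Bonds broken (reactants):
    C≡C: 1 × 860 = 860
    C–H: 2 × 424 = 848
    H–H: 2 × 425 = 850
    Σ(broken) = 2558 kJ
  Bonds formed (products):
    C–C: 1 × 336 = 336
    C–H: 6 × 424 = 2544
    Σ(formed) = 2880 kJ
  ΔH_I = 2558 − 2880 = −322 kJ
Reaction II:
  Bonds broken (reactants):
    H–H: 3 × 425 = 1275
    N≡N: 1 × 927 = 927
    Σ(broken) = 2202 kJ
  Bonds formed (products):
    N–H: 6 × 382 = 2292
    Σ(formed) = 2292 kJ
  ΔH_II = 2202 − 2292 = −90 kJ
ΔH_I − ΔH_II = −232 kJ, so reaction I has the more negative ΔH; |ΔH_I − ΔH_II| = 232 kJ.

Reaction I, by 232 kJ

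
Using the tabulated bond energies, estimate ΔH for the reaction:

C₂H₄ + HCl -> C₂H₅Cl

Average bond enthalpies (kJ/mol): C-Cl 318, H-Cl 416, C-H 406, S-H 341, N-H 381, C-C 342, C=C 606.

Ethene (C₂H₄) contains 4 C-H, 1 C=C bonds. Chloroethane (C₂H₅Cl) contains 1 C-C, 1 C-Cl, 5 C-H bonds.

ΔH ≈ −44 kJ

Bonds broken (reactants):
  C-H: 4 × 406 = 1624
  C=C: 1 × 606 = 606
  H-Cl: 1 × 416 = 416
  Σ(broken) = 2646 kJ
Bonds formed (products):
  C-C: 1 × 342 = 342
  C-Cl: 1 × 318 = 318
  C-H: 5 × 406 = 2030
  Σ(formed) = 2690 kJ
ΔH = Σ(broken) − Σ(formed) = 2646 − 2690 = −44 kJ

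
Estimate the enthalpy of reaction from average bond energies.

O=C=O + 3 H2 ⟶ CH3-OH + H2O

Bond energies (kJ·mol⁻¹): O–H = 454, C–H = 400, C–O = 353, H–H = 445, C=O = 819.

Bonds broken (reactants):
  C=O: 2 × 819 = 1638
  H–H: 3 × 445 = 1335
  Σ(broken) = 2973 kJ
Bonds formed (products):
  C–H: 3 × 400 = 1200
  C–O: 1 × 353 = 353
  O–H: 3 × 454 = 1362
  Σ(formed) = 2915 kJ
ΔH = Σ(broken) − Σ(formed) = 2973 − 2915 = +58 kJ

ΔH ≈ +58 kJ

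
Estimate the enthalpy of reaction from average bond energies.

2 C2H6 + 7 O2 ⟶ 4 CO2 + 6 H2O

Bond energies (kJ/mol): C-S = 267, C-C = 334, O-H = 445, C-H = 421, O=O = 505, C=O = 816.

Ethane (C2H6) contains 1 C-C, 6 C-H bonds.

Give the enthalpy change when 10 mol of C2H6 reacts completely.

Bonds broken (reactants):
  C-C: 2 × 334 = 668
  C-H: 12 × 421 = 5052
  O=O: 7 × 505 = 3535
  Σ(broken) = 9255 kJ
Bonds formed (products):
  C=O: 8 × 816 = 6528
  O-H: 12 × 445 = 5340
  Σ(formed) = 11868 kJ
ΔH = Σ(broken) − Σ(formed) = 9255 − 11868 = −2613 kJ
For 5× the reaction as written: 5 × (−2613) = −13065 kJ

ΔH = −13065 kJ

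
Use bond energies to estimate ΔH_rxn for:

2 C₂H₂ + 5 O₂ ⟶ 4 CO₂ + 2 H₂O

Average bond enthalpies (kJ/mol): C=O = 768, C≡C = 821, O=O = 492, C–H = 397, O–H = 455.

ΔH ≈ −2274 kJ

Bonds broken (reactants):
  C≡C: 2 × 821 = 1642
  C–H: 4 × 397 = 1588
  O=O: 5 × 492 = 2460
  Σ(broken) = 5690 kJ
Bonds formed (products):
  C=O: 8 × 768 = 6144
  O–H: 4 × 455 = 1820
  Σ(formed) = 7964 kJ
ΔH = Σ(broken) − Σ(formed) = 5690 − 7964 = −2274 kJ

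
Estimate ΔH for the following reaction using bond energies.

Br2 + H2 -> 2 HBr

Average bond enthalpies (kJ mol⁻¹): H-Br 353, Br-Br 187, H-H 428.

ΔH ≈ −91 kJ

Bonds broken (reactants):
  Br-Br: 1 × 187 = 187
  H-H: 1 × 428 = 428
  Σ(broken) = 615 kJ
Bonds formed (products):
  H-Br: 2 × 353 = 706
  Σ(formed) = 706 kJ
ΔH = Σ(broken) − Σ(formed) = 615 − 706 = −91 kJ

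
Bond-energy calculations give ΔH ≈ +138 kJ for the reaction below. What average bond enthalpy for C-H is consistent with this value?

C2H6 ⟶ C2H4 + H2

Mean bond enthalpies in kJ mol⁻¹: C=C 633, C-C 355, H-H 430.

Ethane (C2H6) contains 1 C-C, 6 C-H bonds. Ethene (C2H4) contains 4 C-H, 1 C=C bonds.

Let D be the C-H bond energy.
Σ(broken) = 1×355 + 6×D = 355 + 6D
Σ(formed) = 4×D + 1×633 + 1×430 = 1063 + 4D
ΔH = Σ(broken) − Σ(formed) = (355 + 6D) − (1063 + 4D) = −708 + 2D
Setting this equal to +138 kJ gives 2D = 846, so D = 423 kJ/mol.

D(C-H) ≈ 423 kJ/mol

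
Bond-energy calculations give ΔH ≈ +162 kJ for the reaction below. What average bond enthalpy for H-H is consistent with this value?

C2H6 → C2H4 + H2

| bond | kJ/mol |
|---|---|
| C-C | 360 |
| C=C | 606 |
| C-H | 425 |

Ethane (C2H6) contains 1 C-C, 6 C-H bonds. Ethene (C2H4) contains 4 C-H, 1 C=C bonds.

D(H-H) ≈ 442 kJ/mol

Let D be the H-H bond energy.
Σ(broken) = 1×360 + 6×425 = 2910
Σ(formed) = 4×425 + 1×606 + 1×D = 2306 + D
ΔH = Σ(broken) − Σ(formed) = (2910) − (2306 + D) = +604 − D
Setting this equal to +162 kJ gives D = 442 kJ/mol.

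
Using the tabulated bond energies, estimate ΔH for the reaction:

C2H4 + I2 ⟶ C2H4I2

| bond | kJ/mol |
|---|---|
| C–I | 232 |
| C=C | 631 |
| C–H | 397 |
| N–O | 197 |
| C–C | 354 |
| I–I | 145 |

Bonds broken (reactants):
  C–H: 4 × 397 = 1588
  C=C: 1 × 631 = 631
  I–I: 1 × 145 = 145
  Σ(broken) = 2364 kJ
Bonds formed (products):
  C–C: 1 × 354 = 354
  C–H: 4 × 397 = 1588
  C–I: 2 × 232 = 464
  Σ(formed) = 2406 kJ
ΔH = Σ(broken) − Σ(formed) = 2364 − 2406 = −42 kJ

ΔH ≈ −42 kJ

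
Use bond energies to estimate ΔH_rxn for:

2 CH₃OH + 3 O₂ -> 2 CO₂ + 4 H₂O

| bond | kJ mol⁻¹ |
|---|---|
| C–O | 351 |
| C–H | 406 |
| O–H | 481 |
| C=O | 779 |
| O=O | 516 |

Bonds broken (reactants):
  C–H: 6 × 406 = 2436
  C–O: 2 × 351 = 702
  O–H: 2 × 481 = 962
  O=O: 3 × 516 = 1548
  Σ(broken) = 5648 kJ
Bonds formed (products):
  C=O: 4 × 779 = 3116
  O–H: 8 × 481 = 3848
  Σ(formed) = 6964 kJ
ΔH = Σ(broken) − Σ(formed) = 5648 − 6964 = −1316 kJ

ΔH ≈ −1316 kJ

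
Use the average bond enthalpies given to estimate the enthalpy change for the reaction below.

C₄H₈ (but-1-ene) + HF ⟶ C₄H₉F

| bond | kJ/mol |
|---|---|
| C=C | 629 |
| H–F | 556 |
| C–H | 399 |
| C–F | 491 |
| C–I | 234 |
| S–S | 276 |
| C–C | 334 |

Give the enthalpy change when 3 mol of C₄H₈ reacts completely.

ΔH = −117 kJ

Bonds broken (reactants):
  C–C: 2 × 334 = 668
  C–H: 8 × 399 = 3192
  C=C: 1 × 629 = 629
  H–F: 1 × 556 = 556
  Σ(broken) = 5045 kJ
Bonds formed (products):
  C–C: 3 × 334 = 1002
  C–F: 1 × 491 = 491
  C–H: 9 × 399 = 3591
  Σ(formed) = 5084 kJ
ΔH = Σ(broken) − Σ(formed) = 5045 − 5084 = −39 kJ
For 3× the reaction as written: 3 × (−39) = −117 kJ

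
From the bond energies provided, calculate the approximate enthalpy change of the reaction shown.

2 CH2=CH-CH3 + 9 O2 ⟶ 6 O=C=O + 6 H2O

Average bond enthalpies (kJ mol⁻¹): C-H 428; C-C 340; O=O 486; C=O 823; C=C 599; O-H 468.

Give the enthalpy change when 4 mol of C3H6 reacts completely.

Bonds broken (reactants):
  C-C: 2 × 340 = 680
  C-H: 12 × 428 = 5136
  C=C: 2 × 599 = 1198
  O=O: 9 × 486 = 4374
  Σ(broken) = 11388 kJ
Bonds formed (products):
  C=O: 12 × 823 = 9876
  O-H: 12 × 468 = 5616
  Σ(formed) = 15492 kJ
ΔH = Σ(broken) − Σ(formed) = 11388 − 15492 = −4104 kJ
For 2× the reaction as written: 2 × (−4104) = −8208 kJ

ΔH = −8208 kJ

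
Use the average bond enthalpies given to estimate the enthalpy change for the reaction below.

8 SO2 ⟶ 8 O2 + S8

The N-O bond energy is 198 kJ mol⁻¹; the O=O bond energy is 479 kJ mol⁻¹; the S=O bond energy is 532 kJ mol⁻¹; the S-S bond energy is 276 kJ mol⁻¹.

ΔH ≈ +2472 kJ

Bonds broken (reactants):
  S=O: 16 × 532 = 8512
  Σ(broken) = 8512 kJ
Bonds formed (products):
  O=O: 8 × 479 = 3832
  S-S: 8 × 276 = 2208
  Σ(formed) = 6040 kJ
ΔH = Σ(broken) − Σ(formed) = 8512 − 6040 = +2472 kJ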